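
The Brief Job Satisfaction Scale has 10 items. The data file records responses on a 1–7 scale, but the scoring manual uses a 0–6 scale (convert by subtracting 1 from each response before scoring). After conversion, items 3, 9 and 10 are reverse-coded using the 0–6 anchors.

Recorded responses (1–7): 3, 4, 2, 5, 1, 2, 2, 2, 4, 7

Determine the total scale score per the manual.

20

Convert to 0–6: 2, 3, 1, 4, 0, 1, 1, 1, 3, 6
Reverse-coded (reverse-coded value = 6 − response):
  item 3: 6 − 1 = 5
  item 9: 6 − 3 = 3
  item 10: 6 − 6 = 0
Scored: 2, 3, 5, 4, 0, 1, 1, 1, 3, 0
Total = 20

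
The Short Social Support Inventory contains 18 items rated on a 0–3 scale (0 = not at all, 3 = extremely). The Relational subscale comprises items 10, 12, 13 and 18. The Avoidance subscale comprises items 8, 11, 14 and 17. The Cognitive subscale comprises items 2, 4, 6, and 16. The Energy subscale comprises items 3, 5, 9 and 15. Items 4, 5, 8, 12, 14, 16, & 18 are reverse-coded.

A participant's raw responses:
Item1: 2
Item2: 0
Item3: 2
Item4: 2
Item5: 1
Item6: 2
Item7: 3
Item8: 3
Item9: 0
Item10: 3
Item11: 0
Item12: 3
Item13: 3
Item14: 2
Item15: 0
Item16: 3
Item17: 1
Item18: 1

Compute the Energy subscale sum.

Energy items: 3, 5, 9, 15.
Of these, item 5 is reverse-coded; on a 0–3 scale, reversed = 3 − raw.
  item 3: 2
  item 5: 3 − 1 = 2
  item 9: 0
  item 15: 0
Sum = 2 + 2 + 0 + 0 = 4

4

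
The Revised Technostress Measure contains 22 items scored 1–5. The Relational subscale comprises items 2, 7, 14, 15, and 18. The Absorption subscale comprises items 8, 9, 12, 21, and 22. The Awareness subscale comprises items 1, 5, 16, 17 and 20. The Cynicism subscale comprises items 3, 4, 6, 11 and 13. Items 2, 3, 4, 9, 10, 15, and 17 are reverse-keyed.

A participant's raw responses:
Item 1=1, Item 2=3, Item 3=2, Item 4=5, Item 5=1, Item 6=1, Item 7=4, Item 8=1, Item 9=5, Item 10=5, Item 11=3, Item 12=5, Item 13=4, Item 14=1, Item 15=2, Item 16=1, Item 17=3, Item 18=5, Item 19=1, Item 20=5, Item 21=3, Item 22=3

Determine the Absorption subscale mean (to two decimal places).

Absorption items: 8, 9, 12, 21, 22.
Of these, item 9 is reverse-keyed; on a 1–5 scale, reversed = 6 − raw.
  item 8: 1
  item 9: 6 − 5 = 1
  item 12: 5
  item 21: 3
  item 22: 3
Sum = 1 + 1 + 5 + 3 + 3 = 13
Mean = 13 / 5 = 2.60

2.60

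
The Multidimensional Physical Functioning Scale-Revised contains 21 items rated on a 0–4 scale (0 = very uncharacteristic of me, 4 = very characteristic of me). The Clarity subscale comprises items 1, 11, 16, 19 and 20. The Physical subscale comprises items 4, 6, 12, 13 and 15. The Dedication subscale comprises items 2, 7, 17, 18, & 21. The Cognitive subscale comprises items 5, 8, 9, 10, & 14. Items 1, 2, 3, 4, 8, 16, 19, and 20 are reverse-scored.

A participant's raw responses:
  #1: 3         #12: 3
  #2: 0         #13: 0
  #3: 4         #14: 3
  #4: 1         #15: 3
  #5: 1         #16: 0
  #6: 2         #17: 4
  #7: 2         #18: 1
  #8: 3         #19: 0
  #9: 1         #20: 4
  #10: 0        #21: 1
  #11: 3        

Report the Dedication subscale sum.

12

Dedication items: 2, 7, 17, 18, 21.
Of these, item 2 is reverse-scored; on a 0–4 scale, reversed = 4 − raw.
  item 2: 4 − 0 = 4
  item 7: 2
  item 17: 4
  item 18: 1
  item 21: 1
Sum = 4 + 2 + 4 + 1 + 1 = 12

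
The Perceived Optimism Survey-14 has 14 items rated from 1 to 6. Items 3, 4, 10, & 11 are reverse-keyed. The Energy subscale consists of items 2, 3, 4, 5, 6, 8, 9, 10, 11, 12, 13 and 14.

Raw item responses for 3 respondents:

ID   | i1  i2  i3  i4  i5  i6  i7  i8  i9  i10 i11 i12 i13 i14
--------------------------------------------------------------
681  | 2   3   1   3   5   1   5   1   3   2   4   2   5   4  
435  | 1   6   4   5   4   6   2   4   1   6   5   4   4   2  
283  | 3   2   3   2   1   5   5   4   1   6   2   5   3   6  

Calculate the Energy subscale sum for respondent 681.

42

Respondent 681 raw: 2, 3, 1, 3, 5, 1, 5, 1, 3, 2, 4, 2, 5, 4.
Energy items: 2, 3, 4, 5, 6, 8, 9, 10, 11, 12, 13, 14.
Reverse-coded (on a 1–6 scale, reversed = 7 − raw):
  item 2: 3
  item 3: 7 − 1 = 6
  item 4: 7 − 3 = 4
  item 5: 5
  item 6: 1
  item 8: 1
  item 9: 3
  item 10: 7 − 2 = 5
  item 11: 7 − 4 = 3
  item 12: 2
  item 13: 5
  item 14: 4
Sum = 3 + 6 + 4 + 5 + 1 + 1 + 3 + 5 + 3 + 2 + 5 + 4 = 42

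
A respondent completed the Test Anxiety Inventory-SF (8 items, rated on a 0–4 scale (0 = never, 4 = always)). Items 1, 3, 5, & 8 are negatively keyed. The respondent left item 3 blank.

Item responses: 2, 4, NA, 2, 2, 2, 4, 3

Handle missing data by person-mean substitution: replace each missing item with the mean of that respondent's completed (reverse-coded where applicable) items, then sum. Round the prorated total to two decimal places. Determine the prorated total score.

Reverse-coded (reverse-coded value = 4 − response):
  item 1: 4 − 2 = 2
  item 5: 4 − 2 = 2
  item 8: 4 − 3 = 1
Completed scored items (7 of 8): 2, 4, 2, 2, 2, 4, 1; sum = 17.
Person mean = 17 / 7 ≈ 2.4286
Prorated total = (17 / 7) × 8 = 19.43 (to 2 dp)

19.43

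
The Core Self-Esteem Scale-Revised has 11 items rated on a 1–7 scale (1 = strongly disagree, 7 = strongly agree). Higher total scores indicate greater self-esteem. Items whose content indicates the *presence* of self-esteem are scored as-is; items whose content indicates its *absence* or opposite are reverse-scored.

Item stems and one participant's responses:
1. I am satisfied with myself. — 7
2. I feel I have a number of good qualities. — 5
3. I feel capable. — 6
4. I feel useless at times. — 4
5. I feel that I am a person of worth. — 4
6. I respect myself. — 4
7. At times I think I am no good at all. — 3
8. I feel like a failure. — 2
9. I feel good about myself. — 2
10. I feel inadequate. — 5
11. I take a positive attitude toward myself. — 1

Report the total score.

47

Items 4, 7, 8, 10 describe the absence/opposite of self-esteem → reverse-score.
reversed = (1+7) − raw = 8 − raw.
  item 1: 7
  item 2: 5
  item 3: 6
  item 4: 8 − 4 = 4
  item 5: 4
  item 6: 4
  item 7: 8 − 3 = 5
  item 8: 8 − 2 = 6
  item 9: 2
  item 10: 8 − 5 = 3
  item 11: 1
Total = 7 + 5 + 6 + 4 + 4 + 4 + 5 + 6 + 2 + 3 + 1 = 47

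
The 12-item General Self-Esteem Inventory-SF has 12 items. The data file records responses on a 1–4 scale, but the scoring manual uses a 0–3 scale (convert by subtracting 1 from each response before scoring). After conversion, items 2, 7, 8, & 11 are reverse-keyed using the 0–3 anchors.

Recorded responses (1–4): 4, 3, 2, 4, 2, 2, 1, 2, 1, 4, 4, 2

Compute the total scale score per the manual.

19

Convert to 0–3: 3, 2, 1, 3, 1, 1, 0, 1, 0, 3, 3, 1
Reverse-coded (reverse-coded value = 3 − response):
  item 2: 3 − 2 = 1
  item 7: 3 − 0 = 3
  item 8: 3 − 1 = 2
  item 11: 3 − 3 = 0
Scored: 3, 1, 1, 3, 1, 1, 3, 2, 0, 3, 0, 1
Total = 19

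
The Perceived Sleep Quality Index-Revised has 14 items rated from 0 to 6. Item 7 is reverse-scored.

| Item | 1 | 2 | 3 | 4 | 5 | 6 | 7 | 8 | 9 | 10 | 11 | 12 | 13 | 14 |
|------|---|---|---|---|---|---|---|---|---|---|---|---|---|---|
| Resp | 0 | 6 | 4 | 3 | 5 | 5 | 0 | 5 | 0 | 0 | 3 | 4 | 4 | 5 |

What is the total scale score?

Apply reverse scoring (reversed = (0+6) − raw = 6 − raw):
  item 7: 6 − 0 = 6
After reverse-coding: 0, 6, 4, 3, 5, 5, 6, 5, 0, 0, 3, 4, 4, 5
Total = 0 + 6 + 4 + 3 + 5 + 5 + 6 + 5 + 0 + 0 + 3 + 4 + 4 + 5 = 50

50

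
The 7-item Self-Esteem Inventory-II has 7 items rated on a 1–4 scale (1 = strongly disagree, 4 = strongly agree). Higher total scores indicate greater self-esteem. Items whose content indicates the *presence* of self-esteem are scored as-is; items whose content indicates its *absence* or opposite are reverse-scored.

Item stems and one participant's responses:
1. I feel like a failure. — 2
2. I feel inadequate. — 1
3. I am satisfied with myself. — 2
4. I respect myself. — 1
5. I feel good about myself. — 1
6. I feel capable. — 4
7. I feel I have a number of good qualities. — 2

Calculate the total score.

17

Items 1, 2 describe the absence/opposite of self-esteem → reverse-score.
reverse-coded value = 5 − response.
  item 1: 5 − 2 = 3
  item 2: 5 − 1 = 4
  item 3: 2
  item 4: 1
  item 5: 1
  item 6: 4
  item 7: 2
Total = 3 + 4 + 2 + 1 + 1 + 4 + 2 = 17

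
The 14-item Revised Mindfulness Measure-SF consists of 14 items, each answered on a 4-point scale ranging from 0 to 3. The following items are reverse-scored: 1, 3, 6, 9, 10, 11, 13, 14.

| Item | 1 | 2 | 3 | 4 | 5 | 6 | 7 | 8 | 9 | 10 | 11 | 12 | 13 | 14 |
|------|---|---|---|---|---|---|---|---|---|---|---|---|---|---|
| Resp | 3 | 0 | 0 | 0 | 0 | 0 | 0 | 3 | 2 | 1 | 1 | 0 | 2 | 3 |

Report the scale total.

15

Reversing items 1, 3, 6, 9, 10, 11, 13, & 14 with 3 − raw:
Total = (3−3) + 0 + (3−0) + 0 + 0 + (3−0) + 0 + 3 + (3−2) + (3−1) + (3−1) + 0 + (3−2) + (3−3)
      = 0 + 0 + 3 + 0 + 0 + 3 + 0 + 3 + 1 + 2 + 2 + 0 + 1 + 0 = 15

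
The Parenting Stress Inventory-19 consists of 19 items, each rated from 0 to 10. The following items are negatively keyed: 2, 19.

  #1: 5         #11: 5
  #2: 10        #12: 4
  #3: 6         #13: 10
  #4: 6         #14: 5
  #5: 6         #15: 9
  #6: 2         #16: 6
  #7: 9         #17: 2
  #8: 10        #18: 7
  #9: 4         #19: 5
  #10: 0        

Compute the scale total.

Apply reverse scoring (reverse-coded value = 10 − response):
  item 2: 10 − 10 = 0
  item 19: 10 − 5 = 5
Scored responses: 5, 0, 6, 6, 6, 2, 9, 10, 4, 0, 5, 4, 10, 5, 9, 6, 2, 7, 5
Total = 5 + 0 + 6 + 6 + 6 + 2 + 9 + 10 + 4 + 0 + 5 + 4 + 10 + 5 + 9 + 6 + 2 + 7 + 5 = 101

101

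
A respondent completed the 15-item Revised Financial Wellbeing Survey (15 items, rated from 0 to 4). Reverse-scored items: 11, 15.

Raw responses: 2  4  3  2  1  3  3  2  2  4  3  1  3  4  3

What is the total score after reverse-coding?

36

Apply reverse scoring (reversed = (0+4) − raw = 4 − raw):
  item 11: 4 − 3 = 1
  item 15: 4 − 3 = 1
Scored items: 2, 4, 3, 2, 1, 3, 3, 2, 2, 4, 1, 1, 3, 4, 1
Total = 2 + 4 + 3 + 2 + 1 + 3 + 3 + 2 + 2 + 4 + 1 + 1 + 3 + 4 + 1 = 36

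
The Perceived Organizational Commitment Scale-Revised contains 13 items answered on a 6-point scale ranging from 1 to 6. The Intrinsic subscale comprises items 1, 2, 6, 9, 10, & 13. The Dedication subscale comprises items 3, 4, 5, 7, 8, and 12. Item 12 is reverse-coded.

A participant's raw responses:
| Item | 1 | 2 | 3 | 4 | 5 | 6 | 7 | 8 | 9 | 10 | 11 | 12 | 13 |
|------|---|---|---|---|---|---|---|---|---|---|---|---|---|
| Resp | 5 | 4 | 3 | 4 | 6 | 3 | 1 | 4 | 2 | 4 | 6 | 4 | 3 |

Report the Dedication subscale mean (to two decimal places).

3.50

Dedication items: 3, 4, 5, 7, 8, 12.
Of these, item 12 is reverse-coded; reverse-coded value = 7 − response.
  item 3: 3
  item 4: 4
  item 5: 6
  item 7: 1
  item 8: 4
  item 12: 7 − 4 = 3
Sum = 3 + 4 + 6 + 1 + 4 + 3 = 21
Mean = 21 / 6 = 3.50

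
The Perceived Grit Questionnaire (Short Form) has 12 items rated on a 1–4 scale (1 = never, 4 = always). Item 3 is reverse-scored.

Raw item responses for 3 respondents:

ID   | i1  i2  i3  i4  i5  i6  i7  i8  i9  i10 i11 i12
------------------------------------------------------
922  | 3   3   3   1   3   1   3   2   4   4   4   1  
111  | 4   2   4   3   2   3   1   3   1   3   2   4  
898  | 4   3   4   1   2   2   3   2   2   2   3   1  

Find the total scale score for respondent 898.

26

Respondent 898 raw: 4, 3, 4, 1, 2, 2, 3, 2, 2, 2, 3, 1.
Reverse-coded (reverse-coded value = 5 − response):
  item 1: 4
  item 2: 3
  item 3: 5 − 4 = 1
  item 4: 1
  item 5: 2
  item 6: 2
  item 7: 3
  item 8: 2
  item 9: 2
  item 10: 2
  item 11: 3
  item 12: 1
Sum = 4 + 3 + 1 + 1 + 2 + 2 + 3 + 2 + 2 + 2 + 3 + 1 = 26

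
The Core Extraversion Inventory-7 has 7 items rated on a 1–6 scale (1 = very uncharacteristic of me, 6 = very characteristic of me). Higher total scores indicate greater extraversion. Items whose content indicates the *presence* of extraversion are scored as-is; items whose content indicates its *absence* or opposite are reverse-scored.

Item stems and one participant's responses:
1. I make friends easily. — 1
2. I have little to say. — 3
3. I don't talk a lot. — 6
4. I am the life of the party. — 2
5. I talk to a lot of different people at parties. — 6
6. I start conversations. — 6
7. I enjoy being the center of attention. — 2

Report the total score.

22

Items 2, 3 describe the absence/opposite of extraversion → reverse-score.
reversed = (1+6) − raw = 7 − raw.
  item 1: 1
  item 2: 7 − 3 = 4
  item 3: 7 − 6 = 1
  item 4: 2
  item 5: 6
  item 6: 6
  item 7: 2
Total = 1 + 4 + 1 + 2 + 6 + 6 + 2 = 22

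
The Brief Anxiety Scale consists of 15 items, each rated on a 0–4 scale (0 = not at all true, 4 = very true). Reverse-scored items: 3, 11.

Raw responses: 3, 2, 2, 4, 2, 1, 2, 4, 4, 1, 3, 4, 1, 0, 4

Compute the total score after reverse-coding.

Raw sum = 37. Reverse-scored items: 3, 11; their raw sum = 5.
Each reversal replaces raw with 4 − raw, changing the total by 4 − 2·raw per item.
Total = 37 + 2·4 − 2·5 = 37 + 8 − 10 = 35

35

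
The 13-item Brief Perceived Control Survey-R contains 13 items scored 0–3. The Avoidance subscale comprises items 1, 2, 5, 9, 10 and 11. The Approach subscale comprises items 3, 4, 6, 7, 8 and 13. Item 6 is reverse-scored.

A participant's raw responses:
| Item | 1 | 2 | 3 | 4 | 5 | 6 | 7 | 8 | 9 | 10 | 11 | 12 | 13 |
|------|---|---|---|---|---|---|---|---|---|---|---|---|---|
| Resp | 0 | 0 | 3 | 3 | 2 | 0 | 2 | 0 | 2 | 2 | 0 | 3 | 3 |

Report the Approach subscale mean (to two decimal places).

Approach items: 3, 4, 6, 7, 8, 13.
Of these, item 6 is reverse-scored; reversed = (0+3) − raw = 3 − raw.
  item 3: 3
  item 4: 3
  item 6: 3 − 0 = 3
  item 7: 2
  item 8: 0
  item 13: 3
Sum = 3 + 3 + 3 + 2 + 0 + 3 = 14
Mean = 14 / 6 = 2.33

2.33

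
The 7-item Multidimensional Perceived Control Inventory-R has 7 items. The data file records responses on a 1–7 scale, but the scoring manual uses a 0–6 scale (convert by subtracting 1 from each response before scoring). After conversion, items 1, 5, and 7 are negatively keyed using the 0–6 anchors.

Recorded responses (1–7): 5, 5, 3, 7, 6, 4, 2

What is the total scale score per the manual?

23

Convert to 0–6: 4, 4, 2, 6, 5, 3, 1
Reverse-coded (reversed = (0+6) − raw = 6 − raw):
  item 1: 6 − 4 = 2
  item 5: 6 − 5 = 1
  item 7: 6 − 1 = 5
Scored: 2, 4, 2, 6, 1, 3, 5
Total = 23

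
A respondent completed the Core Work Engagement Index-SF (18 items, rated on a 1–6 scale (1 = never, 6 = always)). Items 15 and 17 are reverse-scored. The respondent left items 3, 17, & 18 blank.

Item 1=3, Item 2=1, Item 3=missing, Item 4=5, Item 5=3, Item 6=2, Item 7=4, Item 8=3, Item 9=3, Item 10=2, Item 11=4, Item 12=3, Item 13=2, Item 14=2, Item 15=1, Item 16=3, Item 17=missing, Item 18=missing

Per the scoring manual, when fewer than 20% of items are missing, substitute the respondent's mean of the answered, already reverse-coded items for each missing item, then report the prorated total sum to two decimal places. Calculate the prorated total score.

Reverse-coded (reverse-coded value = 7 − response):
  item 15: 7 − 1 = 6
Completed scored items (15 of 18): 3, 1, 5, 3, 2, 4, 3, 3, 2, 4, 3, 2, 2, 6, 3; sum = 46.
Person mean = 46 / 15 ≈ 3.0667
Prorated total = (46 / 15) × 18 = 55.20 (to 2 dp)

55.20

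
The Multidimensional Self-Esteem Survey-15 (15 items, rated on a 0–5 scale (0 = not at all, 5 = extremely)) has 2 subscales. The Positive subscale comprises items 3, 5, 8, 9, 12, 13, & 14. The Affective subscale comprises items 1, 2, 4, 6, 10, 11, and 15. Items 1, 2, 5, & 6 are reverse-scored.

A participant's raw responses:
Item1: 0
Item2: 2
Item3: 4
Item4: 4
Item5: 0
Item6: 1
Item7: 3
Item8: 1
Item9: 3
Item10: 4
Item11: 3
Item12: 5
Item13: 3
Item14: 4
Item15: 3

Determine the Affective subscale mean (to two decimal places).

Affective items: 1, 2, 4, 6, 10, 11, 15.
Of these, items 1, 2, and 6 are reverse-scored; on a 0–5 scale, reversed = 5 − raw.
  item 1: 5 − 0 = 5
  item 2: 5 − 2 = 3
  item 4: 4
  item 6: 5 − 1 = 4
  item 10: 4
  item 11: 3
  item 15: 3
Sum = 5 + 3 + 4 + 4 + 4 + 3 + 3 = 26
Mean = 26 / 7 = 3.71

3.71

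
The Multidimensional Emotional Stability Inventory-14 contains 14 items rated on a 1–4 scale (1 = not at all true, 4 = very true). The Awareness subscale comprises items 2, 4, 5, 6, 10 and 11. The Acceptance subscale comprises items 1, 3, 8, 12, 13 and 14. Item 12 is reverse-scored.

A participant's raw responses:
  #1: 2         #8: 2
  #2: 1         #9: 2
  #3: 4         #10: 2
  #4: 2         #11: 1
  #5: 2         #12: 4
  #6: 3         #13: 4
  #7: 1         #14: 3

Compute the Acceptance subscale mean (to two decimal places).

2.67

Acceptance items: 1, 3, 8, 12, 13, 14.
Of these, item 12 is reverse-scored; on a 1–4 scale, reversed = 5 − raw.
  item 1: 2
  item 3: 4
  item 8: 2
  item 12: 5 − 4 = 1
  item 13: 4
  item 14: 3
Sum = 2 + 4 + 2 + 1 + 4 + 3 = 16
Mean = 16 / 6 = 2.67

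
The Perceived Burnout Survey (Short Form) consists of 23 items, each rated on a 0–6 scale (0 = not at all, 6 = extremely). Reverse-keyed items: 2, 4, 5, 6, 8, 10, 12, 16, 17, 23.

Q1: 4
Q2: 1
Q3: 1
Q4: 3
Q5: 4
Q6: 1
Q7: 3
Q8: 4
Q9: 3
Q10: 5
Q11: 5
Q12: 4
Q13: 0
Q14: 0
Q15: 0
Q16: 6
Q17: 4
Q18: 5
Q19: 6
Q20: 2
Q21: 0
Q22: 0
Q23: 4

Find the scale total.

Reverse-keyed items use 6 − raw:
  item 2: 6 − 1 = 5
  item 4: 6 − 3 = 3
  item 5: 6 − 4 = 2
  item 6: 6 − 1 = 5
  item 8: 6 − 4 = 2
  item 10: 6 − 5 = 1
  item 12: 6 − 4 = 2
  item 16: 6 − 6 = 0
  item 17: 6 − 4 = 2
  item 23: 6 − 4 = 2
Scored responses: 4, 5, 1, 3, 2, 5, 3, 2, 3, 1, 5, 2, 0, 0, 0, 0, 2, 5, 6, 2, 0, 0, 2
Total = 4 + 5 + 1 + 3 + 2 + 5 + 3 + 2 + 3 + 1 + 5 + 2 + 0 + 0 + 0 + 0 + 2 + 5 + 6 + 2 + 0 + 0 + 2 = 53

53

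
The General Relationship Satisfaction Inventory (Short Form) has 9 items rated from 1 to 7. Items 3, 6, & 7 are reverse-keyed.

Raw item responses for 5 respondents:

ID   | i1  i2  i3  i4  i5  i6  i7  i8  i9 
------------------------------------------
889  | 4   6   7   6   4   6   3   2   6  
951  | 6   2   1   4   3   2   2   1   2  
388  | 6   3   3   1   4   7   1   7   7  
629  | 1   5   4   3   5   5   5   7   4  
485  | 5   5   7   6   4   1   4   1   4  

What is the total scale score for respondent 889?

36

Respondent 889 raw: 4, 6, 7, 6, 4, 6, 3, 2, 6.
Reverse-coded (reversed = (1+7) − raw = 8 − raw):
  item 1: 4
  item 2: 6
  item 3: 8 − 7 = 1
  item 4: 6
  item 5: 4
  item 6: 8 − 6 = 2
  item 7: 8 − 3 = 5
  item 8: 2
  item 9: 6
Sum = 4 + 6 + 1 + 6 + 4 + 2 + 5 + 2 + 6 = 36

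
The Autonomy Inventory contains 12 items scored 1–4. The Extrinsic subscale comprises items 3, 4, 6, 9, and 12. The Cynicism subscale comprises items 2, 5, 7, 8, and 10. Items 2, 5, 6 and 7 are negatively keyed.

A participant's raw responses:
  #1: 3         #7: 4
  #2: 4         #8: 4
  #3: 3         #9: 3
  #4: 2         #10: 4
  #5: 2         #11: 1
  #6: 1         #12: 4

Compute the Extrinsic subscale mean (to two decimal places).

Extrinsic items: 3, 4, 6, 9, 12.
Of these, item 6 is negatively keyed; reversed = (1+4) − raw = 5 − raw.
  item 3: 3
  item 4: 2
  item 6: 5 − 1 = 4
  item 9: 3
  item 12: 4
Sum = 3 + 2 + 4 + 3 + 4 = 16
Mean = 16 / 5 = 3.20

3.20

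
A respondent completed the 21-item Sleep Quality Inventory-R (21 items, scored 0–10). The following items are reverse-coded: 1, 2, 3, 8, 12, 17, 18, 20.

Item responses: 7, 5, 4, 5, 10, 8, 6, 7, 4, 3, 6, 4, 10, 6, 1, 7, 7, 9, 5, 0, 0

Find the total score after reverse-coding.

Reverse-coded items use 10 − raw:
  item 1: 10 − 7 = 3
  item 2: 10 − 5 = 5
  item 3: 10 − 4 = 6
  item 8: 10 − 7 = 3
  item 12: 10 − 4 = 6
  item 17: 10 − 7 = 3
  item 18: 10 − 9 = 1
  item 20: 10 − 0 = 10
After reverse-coding: 3, 5, 6, 5, 10, 8, 6, 3, 4, 3, 6, 6, 10, 6, 1, 7, 3, 1, 5, 10, 0
Total = 3 + 5 + 6 + 5 + 10 + 8 + 6 + 3 + 4 + 3 + 6 + 6 + 10 + 6 + 1 + 7 + 3 + 1 + 5 + 10 + 0 = 108

108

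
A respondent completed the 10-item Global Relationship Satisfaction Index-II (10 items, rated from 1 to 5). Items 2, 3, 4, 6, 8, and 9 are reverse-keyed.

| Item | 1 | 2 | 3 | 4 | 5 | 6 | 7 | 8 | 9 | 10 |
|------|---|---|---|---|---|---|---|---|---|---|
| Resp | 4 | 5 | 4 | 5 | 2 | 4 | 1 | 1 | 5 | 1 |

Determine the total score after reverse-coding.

Reversing items 2, 3, 4, 6, 8, and 9 with 6 − raw:
Total = 4 + (6−5) + (6−4) + (6−5) + 2 + (6−4) + 1 + (6−1) + (6−5) + 1
      = 4 + 1 + 2 + 1 + 2 + 2 + 1 + 5 + 1 + 1 = 20

20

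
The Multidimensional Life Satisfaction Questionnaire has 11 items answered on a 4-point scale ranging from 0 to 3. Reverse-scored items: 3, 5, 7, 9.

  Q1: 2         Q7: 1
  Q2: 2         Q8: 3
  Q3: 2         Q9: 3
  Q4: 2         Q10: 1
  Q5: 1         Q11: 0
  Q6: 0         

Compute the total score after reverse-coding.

15

Apply reverse scoring (reverse-coded value = 3 − response):
  item 3: 3 − 2 = 1
  item 5: 3 − 1 = 2
  item 7: 3 − 1 = 2
  item 9: 3 − 3 = 0
Scored responses: 2, 2, 1, 2, 2, 0, 2, 3, 0, 1, 0
Total = 2 + 2 + 1 + 2 + 2 + 0 + 2 + 3 + 0 + 1 + 0 = 15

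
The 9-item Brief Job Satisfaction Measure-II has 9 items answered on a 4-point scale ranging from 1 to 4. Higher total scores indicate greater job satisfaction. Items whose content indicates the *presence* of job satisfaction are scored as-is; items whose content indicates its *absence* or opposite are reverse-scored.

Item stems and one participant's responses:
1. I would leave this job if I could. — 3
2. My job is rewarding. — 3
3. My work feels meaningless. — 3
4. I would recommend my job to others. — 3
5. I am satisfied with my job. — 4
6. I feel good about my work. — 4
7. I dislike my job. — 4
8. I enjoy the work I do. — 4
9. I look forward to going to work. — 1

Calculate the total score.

24

Items 1, 3, 7 describe the absence/opposite of job satisfaction → reverse-score.
reversed = (1+4) − raw = 5 − raw.
  item 1: 5 − 3 = 2
  item 2: 3
  item 3: 5 − 3 = 2
  item 4: 3
  item 5: 4
  item 6: 4
  item 7: 5 − 4 = 1
  item 8: 4
  item 9: 1
Total = 2 + 3 + 2 + 3 + 4 + 4 + 1 + 4 + 1 = 24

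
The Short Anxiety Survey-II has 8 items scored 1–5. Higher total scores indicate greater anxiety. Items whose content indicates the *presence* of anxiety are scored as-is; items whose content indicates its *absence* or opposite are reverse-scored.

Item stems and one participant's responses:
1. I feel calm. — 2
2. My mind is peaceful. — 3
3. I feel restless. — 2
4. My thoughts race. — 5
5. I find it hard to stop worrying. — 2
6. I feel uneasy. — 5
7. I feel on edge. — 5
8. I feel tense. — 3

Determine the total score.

Items 1, 2 describe the absence/opposite of anxiety → reverse-score.
reversed = (1+5) − raw = 6 − raw.
  item 1: 6 − 2 = 4
  item 2: 6 − 3 = 3
  item 3: 2
  item 4: 5
  item 5: 2
  item 6: 5
  item 7: 5
  item 8: 3
Total = 4 + 3 + 2 + 5 + 2 + 5 + 5 + 3 = 29

29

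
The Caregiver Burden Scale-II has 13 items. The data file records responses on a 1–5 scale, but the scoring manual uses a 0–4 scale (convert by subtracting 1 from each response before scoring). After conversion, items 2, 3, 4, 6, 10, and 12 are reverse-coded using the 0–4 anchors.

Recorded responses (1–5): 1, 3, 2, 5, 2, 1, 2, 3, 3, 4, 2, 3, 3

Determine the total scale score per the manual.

Convert to 0–4: 0, 2, 1, 4, 1, 0, 1, 2, 2, 3, 1, 2, 2
Reverse-coded (on a 0–4 scale, reversed = 4 − raw):
  item 2: 4 − 2 = 2
  item 3: 4 − 1 = 3
  item 4: 4 − 4 = 0
  item 6: 4 − 0 = 4
  item 10: 4 − 3 = 1
  item 12: 4 − 2 = 2
Scored: 0, 2, 3, 0, 1, 4, 1, 2, 2, 1, 1, 2, 2
Total = 21

21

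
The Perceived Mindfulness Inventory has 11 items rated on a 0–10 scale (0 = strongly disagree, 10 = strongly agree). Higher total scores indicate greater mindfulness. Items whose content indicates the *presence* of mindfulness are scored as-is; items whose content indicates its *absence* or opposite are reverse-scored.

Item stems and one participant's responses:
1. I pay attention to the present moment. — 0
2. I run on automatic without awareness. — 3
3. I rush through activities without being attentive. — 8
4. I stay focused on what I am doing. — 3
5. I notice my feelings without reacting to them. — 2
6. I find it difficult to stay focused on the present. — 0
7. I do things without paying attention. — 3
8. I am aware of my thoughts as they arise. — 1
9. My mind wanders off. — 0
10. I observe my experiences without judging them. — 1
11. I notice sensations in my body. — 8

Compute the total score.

Items 2, 3, 6, 7, 9 describe the absence/opposite of mindfulness → reverse-score.
reverse-coded value = 10 − response.
  item 1: 0
  item 2: 10 − 3 = 7
  item 3: 10 − 8 = 2
  item 4: 3
  item 5: 2
  item 6: 10 − 0 = 10
  item 7: 10 − 3 = 7
  item 8: 1
  item 9: 10 − 0 = 10
  item 10: 1
  item 11: 8
Total = 0 + 7 + 2 + 3 + 2 + 10 + 7 + 1 + 10 + 1 + 8 = 51

51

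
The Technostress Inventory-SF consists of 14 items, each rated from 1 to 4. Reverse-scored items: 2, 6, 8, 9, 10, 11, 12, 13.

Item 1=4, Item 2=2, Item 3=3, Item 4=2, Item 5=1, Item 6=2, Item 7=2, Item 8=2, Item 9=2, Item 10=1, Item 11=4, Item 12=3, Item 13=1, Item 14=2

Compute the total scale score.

37

Reversing items 2, 6, 8, 9, 10, 11, 12, and 13 with 5 − raw:
Total = 4 + (5−2) + 3 + 2 + 1 + (5−2) + 2 + (5−2) + (5−2) + (5−1) + (5−4) + (5−3) + (5−1) + 2
      = 4 + 3 + 3 + 2 + 1 + 3 + 2 + 3 + 3 + 4 + 1 + 2 + 4 + 2 = 37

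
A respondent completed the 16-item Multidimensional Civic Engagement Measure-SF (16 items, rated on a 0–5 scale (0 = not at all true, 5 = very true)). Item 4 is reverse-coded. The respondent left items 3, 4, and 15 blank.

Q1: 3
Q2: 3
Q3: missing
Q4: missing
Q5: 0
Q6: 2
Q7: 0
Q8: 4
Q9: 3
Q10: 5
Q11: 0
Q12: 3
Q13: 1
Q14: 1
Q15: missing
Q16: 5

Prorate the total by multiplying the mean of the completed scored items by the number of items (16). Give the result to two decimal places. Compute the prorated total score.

Reverse-coded (reverse-coded value = 5 − response):
Completed scored items (13 of 16): 3, 3, 0, 2, 0, 4, 3, 5, 0, 3, 1, 1, 5; sum = 30.
Person mean = 30 / 13 ≈ 2.3077
Prorated total = (30 / 13) × 16 = 36.92 (to 2 dp)

36.92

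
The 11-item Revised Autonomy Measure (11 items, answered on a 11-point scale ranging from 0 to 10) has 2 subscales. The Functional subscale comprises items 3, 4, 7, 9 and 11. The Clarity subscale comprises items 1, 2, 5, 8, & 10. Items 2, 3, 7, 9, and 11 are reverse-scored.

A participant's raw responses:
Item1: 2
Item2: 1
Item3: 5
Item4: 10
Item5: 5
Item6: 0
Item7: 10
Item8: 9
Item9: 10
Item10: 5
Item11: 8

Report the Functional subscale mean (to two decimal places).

Functional items: 3, 4, 7, 9, 11.
Of these, items 3, 7, 9, & 11 are reverse-scored; reversed = (0+10) − raw = 10 − raw.
  item 3: 10 − 5 = 5
  item 4: 10
  item 7: 10 − 10 = 0
  item 9: 10 − 10 = 0
  item 11: 10 − 8 = 2
Sum = 5 + 10 + 0 + 0 + 2 = 17
Mean = 17 / 5 = 3.40

3.40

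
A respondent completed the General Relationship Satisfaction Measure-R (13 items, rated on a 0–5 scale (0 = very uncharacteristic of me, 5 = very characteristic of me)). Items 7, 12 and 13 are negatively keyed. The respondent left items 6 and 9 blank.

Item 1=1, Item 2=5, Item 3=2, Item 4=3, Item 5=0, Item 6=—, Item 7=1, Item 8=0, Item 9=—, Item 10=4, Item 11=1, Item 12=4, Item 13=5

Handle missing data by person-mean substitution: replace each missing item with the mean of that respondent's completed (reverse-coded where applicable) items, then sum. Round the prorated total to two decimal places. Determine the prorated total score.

24.82

Reverse-coded (on a 0–5 scale, reversed = 5 − raw):
  item 7: 5 − 1 = 4
  item 12: 5 − 4 = 1
  item 13: 5 − 5 = 0
Completed scored items (11 of 13): 1, 5, 2, 3, 0, 4, 0, 4, 1, 1, 0; sum = 21.
Person mean = 21 / 11 ≈ 1.9091
Prorated total = (21 / 11) × 13 = 24.82 (to 2 dp)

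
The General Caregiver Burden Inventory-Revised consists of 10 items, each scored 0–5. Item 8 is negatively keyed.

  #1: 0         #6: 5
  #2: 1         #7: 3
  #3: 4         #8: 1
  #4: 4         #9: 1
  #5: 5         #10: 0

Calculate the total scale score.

27

Apply reverse scoring (reverse-coded value = 5 − response):
  item 8: 5 − 1 = 4
After reverse-coding: 0, 1, 4, 4, 5, 5, 3, 4, 1, 0
Total = 0 + 1 + 4 + 4 + 5 + 5 + 3 + 4 + 1 + 0 = 27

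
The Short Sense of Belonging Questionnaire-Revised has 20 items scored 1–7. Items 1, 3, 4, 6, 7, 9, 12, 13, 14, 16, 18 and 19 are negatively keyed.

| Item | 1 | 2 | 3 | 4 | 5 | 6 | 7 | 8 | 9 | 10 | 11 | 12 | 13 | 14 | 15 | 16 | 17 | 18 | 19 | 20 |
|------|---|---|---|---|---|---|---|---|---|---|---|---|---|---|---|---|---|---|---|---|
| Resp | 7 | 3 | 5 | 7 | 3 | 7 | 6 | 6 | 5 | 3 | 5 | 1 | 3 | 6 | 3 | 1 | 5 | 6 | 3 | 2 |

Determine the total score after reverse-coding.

Apply reverse scoring (on a 1–7 scale, reversed = 8 − raw):
  item 1: 8 − 7 = 1
  item 3: 8 − 5 = 3
  item 4: 8 − 7 = 1
  item 6: 8 − 7 = 1
  item 7: 8 − 6 = 2
  item 9: 8 − 5 = 3
  item 12: 8 − 1 = 7
  item 13: 8 − 3 = 5
  item 14: 8 − 6 = 2
  item 16: 8 − 1 = 7
  item 18: 8 − 6 = 2
  item 19: 8 − 3 = 5
After reverse-coding: 1, 3, 3, 1, 3, 1, 2, 6, 3, 3, 5, 7, 5, 2, 3, 7, 5, 2, 5, 2
Total = 1 + 3 + 3 + 1 + 3 + 1 + 2 + 6 + 3 + 3 + 5 + 7 + 5 + 2 + 3 + 7 + 5 + 2 + 5 + 2 = 69

69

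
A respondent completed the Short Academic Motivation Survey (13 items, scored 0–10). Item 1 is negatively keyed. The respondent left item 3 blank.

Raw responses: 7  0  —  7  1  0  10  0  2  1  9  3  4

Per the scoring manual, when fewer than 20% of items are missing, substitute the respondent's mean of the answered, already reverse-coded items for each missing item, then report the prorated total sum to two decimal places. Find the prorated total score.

43.33

Reverse-coded (reverse-coded value = 10 − response):
  item 1: 10 − 7 = 3
Completed scored items (12 of 13): 3, 0, 7, 1, 0, 10, 0, 2, 1, 9, 3, 4; sum = 40.
Person mean = 40 / 12 ≈ 3.3333
Prorated total = (40 / 12) × 13 = 43.33 (to 2 dp)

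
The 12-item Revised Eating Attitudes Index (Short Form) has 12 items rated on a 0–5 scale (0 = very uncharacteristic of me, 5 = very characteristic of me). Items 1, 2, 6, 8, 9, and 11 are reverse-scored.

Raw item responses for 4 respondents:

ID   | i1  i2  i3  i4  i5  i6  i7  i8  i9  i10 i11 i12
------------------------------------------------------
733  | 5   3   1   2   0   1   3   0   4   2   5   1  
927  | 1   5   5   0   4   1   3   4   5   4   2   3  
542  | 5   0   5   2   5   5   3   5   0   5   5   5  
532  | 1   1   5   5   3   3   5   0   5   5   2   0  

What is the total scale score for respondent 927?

Respondent 927 raw: 1, 5, 5, 0, 4, 1, 3, 4, 5, 4, 2, 3.
Reverse-coded (reverse-coded value = 5 − response):
  item 1: 5 − 1 = 4
  item 2: 5 − 5 = 0
  item 3: 5
  item 4: 0
  item 5: 4
  item 6: 5 − 1 = 4
  item 7: 3
  item 8: 5 − 4 = 1
  item 9: 5 − 5 = 0
  item 10: 4
  item 11: 5 − 2 = 3
  item 12: 3
Sum = 4 + 0 + 5 + 0 + 4 + 4 + 3 + 1 + 0 + 4 + 3 + 3 = 31

31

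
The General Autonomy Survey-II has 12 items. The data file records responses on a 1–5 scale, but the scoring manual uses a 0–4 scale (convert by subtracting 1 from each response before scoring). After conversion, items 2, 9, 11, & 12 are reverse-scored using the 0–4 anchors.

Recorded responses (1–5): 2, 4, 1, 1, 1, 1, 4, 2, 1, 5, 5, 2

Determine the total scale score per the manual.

17

Convert to 0–4: 1, 3, 0, 0, 0, 0, 3, 1, 0, 4, 4, 1
Reverse-coded (reverse-coded value = 4 − response):
  item 2: 4 − 3 = 1
  item 9: 4 − 0 = 4
  item 11: 4 − 4 = 0
  item 12: 4 − 1 = 3
Scored: 1, 1, 0, 0, 0, 0, 3, 1, 4, 4, 0, 3
Total = 17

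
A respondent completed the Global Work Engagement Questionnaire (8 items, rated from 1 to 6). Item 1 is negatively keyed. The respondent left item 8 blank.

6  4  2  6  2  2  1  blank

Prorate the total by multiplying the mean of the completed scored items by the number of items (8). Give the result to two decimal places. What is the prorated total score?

Reverse-coded (reverse-coded value = 7 − response):
  item 1: 7 − 6 = 1
Completed scored items (7 of 8): 1, 4, 2, 6, 2, 2, 1; sum = 18.
Person mean = 18 / 7 ≈ 2.5714
Prorated total = (18 / 7) × 8 = 20.57 (to 2 dp)

20.57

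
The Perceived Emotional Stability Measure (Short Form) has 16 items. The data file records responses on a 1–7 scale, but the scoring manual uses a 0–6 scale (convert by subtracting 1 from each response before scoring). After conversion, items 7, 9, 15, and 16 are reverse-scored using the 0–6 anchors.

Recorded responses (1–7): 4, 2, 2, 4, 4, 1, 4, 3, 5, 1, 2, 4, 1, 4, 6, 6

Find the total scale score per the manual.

Convert to 0–6: 3, 1, 1, 3, 3, 0, 3, 2, 4, 0, 1, 3, 0, 3, 5, 5
Reverse-coded (on a 0–6 scale, reversed = 6 − raw):
  item 7: 6 − 3 = 3
  item 9: 6 − 4 = 2
  item 15: 6 − 5 = 1
  item 16: 6 − 5 = 1
Scored: 3, 1, 1, 3, 3, 0, 3, 2, 2, 0, 1, 3, 0, 3, 1, 1
Total = 27

27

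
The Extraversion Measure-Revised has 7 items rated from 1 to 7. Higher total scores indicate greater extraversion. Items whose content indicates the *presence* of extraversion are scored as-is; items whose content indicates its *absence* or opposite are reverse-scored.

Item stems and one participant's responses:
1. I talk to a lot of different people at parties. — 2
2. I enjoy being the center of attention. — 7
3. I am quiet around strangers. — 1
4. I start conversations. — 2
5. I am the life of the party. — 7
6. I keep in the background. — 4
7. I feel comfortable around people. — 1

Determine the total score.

30

Items 3, 6 describe the absence/opposite of extraversion → reverse-score.
on a 1–7 scale, reversed = 8 − raw.
  item 1: 2
  item 2: 7
  item 3: 8 − 1 = 7
  item 4: 2
  item 5: 7
  item 6: 8 − 4 = 4
  item 7: 1
Total = 2 + 7 + 7 + 2 + 7 + 4 + 1 = 30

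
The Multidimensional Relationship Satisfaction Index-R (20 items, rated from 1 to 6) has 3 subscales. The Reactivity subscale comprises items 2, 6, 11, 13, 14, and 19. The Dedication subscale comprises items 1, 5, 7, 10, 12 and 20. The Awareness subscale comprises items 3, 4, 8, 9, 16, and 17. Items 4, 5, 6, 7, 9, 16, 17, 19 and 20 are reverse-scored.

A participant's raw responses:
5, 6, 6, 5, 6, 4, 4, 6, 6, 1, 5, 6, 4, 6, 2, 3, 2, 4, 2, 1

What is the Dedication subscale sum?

22

Dedication items: 1, 5, 7, 10, 12, 20.
Of these, items 5, 7, and 20 are reverse-scored; reverse-coded value = 7 − response.
  item 1: 5
  item 5: 7 − 6 = 1
  item 7: 7 − 4 = 3
  item 10: 1
  item 12: 6
  item 20: 7 − 1 = 6
Sum = 5 + 1 + 3 + 1 + 6 + 6 = 22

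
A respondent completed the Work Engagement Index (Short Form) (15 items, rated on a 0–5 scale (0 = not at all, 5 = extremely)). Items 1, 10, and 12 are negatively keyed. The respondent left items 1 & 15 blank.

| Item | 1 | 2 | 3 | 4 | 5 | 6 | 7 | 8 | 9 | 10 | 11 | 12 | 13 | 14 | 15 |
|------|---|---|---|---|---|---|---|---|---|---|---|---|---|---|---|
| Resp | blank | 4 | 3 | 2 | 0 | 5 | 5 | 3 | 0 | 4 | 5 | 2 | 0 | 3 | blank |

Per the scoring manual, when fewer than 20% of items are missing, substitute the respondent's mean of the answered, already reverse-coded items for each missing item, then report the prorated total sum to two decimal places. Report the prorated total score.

Reverse-coded (on a 0–5 scale, reversed = 5 − raw):
  item 10: 5 − 4 = 1
  item 12: 5 − 2 = 3
Completed scored items (13 of 15): 4, 3, 2, 0, 5, 5, 3, 0, 1, 5, 3, 0, 3; sum = 34.
Person mean = 34 / 13 ≈ 2.6154
Prorated total = (34 / 13) × 15 = 39.23 (to 2 dp)

39.23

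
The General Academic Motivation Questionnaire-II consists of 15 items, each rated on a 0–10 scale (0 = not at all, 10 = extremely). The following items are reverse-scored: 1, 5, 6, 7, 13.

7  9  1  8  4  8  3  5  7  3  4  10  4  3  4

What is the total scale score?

Reverse-coded items (reverse-coded value = 10 − response):
  item 1: 10 − 7 = 3
  item 5: 10 − 4 = 6
  item 6: 10 − 8 = 2
  item 7: 10 − 3 = 7
  item 13: 10 − 4 = 6
Scored items: 3, 9, 1, 8, 6, 2, 7, 5, 7, 3, 4, 10, 6, 3, 4
Total = 3 + 9 + 1 + 8 + 6 + 2 + 7 + 5 + 7 + 3 + 4 + 10 + 6 + 3 + 4 = 78

78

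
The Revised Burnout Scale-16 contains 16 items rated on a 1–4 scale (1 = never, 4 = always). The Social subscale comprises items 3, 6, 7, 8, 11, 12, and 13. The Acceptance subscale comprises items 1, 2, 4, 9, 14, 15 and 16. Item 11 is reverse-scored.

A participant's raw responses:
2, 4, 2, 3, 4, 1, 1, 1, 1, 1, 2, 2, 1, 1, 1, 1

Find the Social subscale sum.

11

Social items: 3, 6, 7, 8, 11, 12, 13.
Of these, item 11 is reverse-scored; reversed = (1+4) − raw = 5 − raw.
  item 3: 2
  item 6: 1
  item 7: 1
  item 8: 1
  item 11: 5 − 2 = 3
  item 12: 2
  item 13: 1
Sum = 2 + 1 + 1 + 1 + 3 + 2 + 1 = 11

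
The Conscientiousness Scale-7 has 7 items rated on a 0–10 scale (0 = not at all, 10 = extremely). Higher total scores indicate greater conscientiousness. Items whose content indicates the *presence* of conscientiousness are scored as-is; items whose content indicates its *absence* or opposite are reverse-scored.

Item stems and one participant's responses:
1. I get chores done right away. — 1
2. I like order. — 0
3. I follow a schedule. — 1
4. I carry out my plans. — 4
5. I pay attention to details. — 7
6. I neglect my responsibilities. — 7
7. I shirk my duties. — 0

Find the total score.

26

Items 6, 7 describe the absence/opposite of conscientiousness → reverse-score.
reversed = (0+10) − raw = 10 − raw.
  item 1: 1
  item 2: 0
  item 3: 1
  item 4: 4
  item 5: 7
  item 6: 10 − 7 = 3
  item 7: 10 − 0 = 10
Total = 1 + 0 + 1 + 4 + 7 + 3 + 10 = 26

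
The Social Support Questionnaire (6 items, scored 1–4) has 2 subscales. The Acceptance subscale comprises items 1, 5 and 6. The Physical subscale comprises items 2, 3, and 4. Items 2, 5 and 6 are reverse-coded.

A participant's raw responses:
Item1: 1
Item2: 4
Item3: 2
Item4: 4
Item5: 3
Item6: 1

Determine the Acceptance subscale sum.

Acceptance items: 1, 5, 6.
Of these, items 5 & 6 are reverse-coded; reverse-coded value = 5 − response.
  item 1: 1
  item 5: 5 − 3 = 2
  item 6: 5 − 1 = 4
Sum = 1 + 2 + 4 = 7

7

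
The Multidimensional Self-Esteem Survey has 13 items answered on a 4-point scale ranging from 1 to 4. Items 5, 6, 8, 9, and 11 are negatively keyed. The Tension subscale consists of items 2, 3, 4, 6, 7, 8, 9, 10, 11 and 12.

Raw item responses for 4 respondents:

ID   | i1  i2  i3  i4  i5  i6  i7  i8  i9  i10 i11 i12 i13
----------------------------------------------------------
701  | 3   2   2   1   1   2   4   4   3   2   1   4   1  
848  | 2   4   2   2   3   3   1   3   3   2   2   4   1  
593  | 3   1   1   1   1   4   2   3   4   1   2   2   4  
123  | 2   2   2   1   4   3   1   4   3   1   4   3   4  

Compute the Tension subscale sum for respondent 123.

16

Respondent 123 raw: 2, 2, 2, 1, 4, 3, 1, 4, 3, 1, 4, 3, 4.
Tension items: 2, 3, 4, 6, 7, 8, 9, 10, 11, 12.
Reverse-coded (reversed = (1+4) − raw = 5 − raw):
  item 2: 2
  item 3: 2
  item 4: 1
  item 6: 5 − 3 = 2
  item 7: 1
  item 8: 5 − 4 = 1
  item 9: 5 − 3 = 2
  item 10: 1
  item 11: 5 − 4 = 1
  item 12: 3
Sum = 2 + 2 + 1 + 2 + 1 + 1 + 2 + 1 + 1 + 3 = 16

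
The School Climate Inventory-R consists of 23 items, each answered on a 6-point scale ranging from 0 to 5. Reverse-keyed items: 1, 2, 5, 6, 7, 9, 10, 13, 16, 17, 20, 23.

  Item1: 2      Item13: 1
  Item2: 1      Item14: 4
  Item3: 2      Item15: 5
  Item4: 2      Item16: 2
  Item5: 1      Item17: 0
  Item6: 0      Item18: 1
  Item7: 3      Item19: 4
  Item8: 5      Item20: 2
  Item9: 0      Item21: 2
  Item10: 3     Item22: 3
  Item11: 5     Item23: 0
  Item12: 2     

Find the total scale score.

Reversing items 1, 2, 5, 6, 7, 9, 10, 13, 16, 17, 20 and 23 with 5 − raw:
Total = (5−2) + (5−1) + 2 + 2 + (5−1) + (5−0) + (5−3) + 5 + (5−0) + (5−3) + 5 + 2 + (5−1) + 4 + 5 + (5−2) + (5−0) + 1 + 4 + (5−2) + 2 + 3 + (5−0)
      = 3 + 4 + 2 + 2 + 4 + 5 + 2 + 5 + 5 + 2 + 5 + 2 + 4 + 4 + 5 + 3 + 5 + 1 + 4 + 3 + 2 + 3 + 5 = 80

80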